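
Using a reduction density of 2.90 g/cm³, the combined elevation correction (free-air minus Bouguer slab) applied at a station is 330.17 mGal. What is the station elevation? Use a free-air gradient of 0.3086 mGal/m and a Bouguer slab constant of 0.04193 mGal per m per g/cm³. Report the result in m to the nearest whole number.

Combined gradient = 0.3086 − 0.04193 × 2.90 = 0.1870030 mGal/m
h = 330.17 / 0.1870030 = 1765.59 m

1766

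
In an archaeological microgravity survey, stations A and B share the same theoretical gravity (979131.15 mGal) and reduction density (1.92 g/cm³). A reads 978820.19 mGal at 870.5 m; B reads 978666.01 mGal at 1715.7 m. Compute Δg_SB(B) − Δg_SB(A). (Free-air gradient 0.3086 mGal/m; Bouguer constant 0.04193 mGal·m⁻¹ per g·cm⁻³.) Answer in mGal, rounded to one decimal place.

38.6

Δg_SB(A) = 978820.19 − 979131.15 + 0.3086×870.5 − 0.04193×1.92×870.5 = -112.40 mGal
Δg_SB(B) = 978666.01 − 979131.15 + 0.3086×1715.7 − 0.04193×1.92×1715.7 = -73.80 mGal
Difference = -73.80 − (-112.40) = 38.60 mGal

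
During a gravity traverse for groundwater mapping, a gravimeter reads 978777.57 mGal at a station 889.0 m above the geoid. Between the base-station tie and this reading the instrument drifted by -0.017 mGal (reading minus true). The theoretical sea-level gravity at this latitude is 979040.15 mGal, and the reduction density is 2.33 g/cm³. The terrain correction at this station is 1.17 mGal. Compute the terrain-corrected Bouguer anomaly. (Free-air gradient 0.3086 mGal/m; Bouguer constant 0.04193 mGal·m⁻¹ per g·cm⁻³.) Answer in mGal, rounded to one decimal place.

Drift-corrected reading = 978777.57 − (-0.017) = 978777.587 mGal
Free-air correction = 0.3086 × 889.0 = 274.35 mGal
Free-air anomaly = 978777.587 − 979040.15 + (274.35) = 11.787 mGal
Bouguer slab correction = 0.04193 × 2.33 × 889.0 = 86.85 mGal
Simple Bouguer anomaly = 11.787 − (86.85) = -75.063 mGal
Complete Bouguer anomaly = -75.063 + 1.17 = -73.893 mGal

-73.9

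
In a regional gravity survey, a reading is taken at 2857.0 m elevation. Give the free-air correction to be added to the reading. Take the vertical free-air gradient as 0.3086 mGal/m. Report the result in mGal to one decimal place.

Free-air correction = 0.3086 × 2857.0 = 881.7 mGal

881.7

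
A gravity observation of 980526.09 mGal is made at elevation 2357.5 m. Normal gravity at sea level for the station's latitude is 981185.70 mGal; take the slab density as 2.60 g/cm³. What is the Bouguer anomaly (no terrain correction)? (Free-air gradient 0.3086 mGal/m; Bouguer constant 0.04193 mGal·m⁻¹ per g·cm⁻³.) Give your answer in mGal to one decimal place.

Free-air correction = 0.3086 × 2357.5 = 727.52 mGal
Free-air anomaly = 980526.09 − 981185.70 + (727.52) = 67.91 mGal
Bouguer slab correction = 0.04193 × 2.60 × 2357.5 = 257.01 mGal
Simple Bouguer anomaly = 67.91 − (257.01) = -189.10 mGal

-189.1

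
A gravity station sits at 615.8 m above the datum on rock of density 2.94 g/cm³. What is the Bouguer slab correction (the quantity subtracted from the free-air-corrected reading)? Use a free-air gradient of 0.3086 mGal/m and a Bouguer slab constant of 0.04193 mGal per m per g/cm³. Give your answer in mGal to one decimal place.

75.9

Bouguer slab correction = 0.04193 × 2.94 × 615.8 = 75.9 mGal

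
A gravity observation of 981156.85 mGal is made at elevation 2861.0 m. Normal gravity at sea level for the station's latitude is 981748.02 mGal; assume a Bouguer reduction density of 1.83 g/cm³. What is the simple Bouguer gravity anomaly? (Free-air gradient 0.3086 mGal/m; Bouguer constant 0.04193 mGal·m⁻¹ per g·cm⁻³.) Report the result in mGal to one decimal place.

Free-air correction = 0.3086 × 2861.0 = 882.90 mGal
Free-air anomaly = 981156.85 − 981748.02 + (882.90) = 291.73 mGal
Bouguer slab correction = 0.04193 × 1.83 × 2861.0 = 219.53 mGal
Simple Bouguer anomaly = 291.73 − (219.53) = 72.20 mGal

72.2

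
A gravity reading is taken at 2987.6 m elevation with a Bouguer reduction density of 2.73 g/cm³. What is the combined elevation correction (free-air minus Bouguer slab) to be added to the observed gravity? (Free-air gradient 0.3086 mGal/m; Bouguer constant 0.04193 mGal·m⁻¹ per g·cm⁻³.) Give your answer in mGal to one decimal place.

580.0

Combined gradient = 0.3086 − 0.04193 × 2.73 = 0.1941311 mGal/m
Combined elevation correction = 0.1941311 × 2987.6 = 580.0 mGal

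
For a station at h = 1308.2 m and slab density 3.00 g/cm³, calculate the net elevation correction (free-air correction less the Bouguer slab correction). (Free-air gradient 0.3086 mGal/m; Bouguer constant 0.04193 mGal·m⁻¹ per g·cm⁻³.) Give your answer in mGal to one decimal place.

Combined gradient = 0.3086 − 0.04193 × 3.00 = 0.1828100 mGal/m
Combined elevation correction = 0.1828100 × 1308.2 = 239.2 mGal

239.2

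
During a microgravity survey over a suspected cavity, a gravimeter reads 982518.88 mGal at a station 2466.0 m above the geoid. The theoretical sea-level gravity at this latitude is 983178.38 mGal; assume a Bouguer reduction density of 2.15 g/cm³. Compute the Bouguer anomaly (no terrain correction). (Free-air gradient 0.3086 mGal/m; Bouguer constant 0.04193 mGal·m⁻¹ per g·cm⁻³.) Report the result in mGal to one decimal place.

-120.8

Free-air correction = 0.3086 × 2466.0 = 761.01 mGal
Free-air anomaly = 982518.88 − 983178.38 + (761.01) = 101.51 mGal
Bouguer slab correction = 0.04193 × 2.15 × 2466.0 = 222.31 mGal
Simple Bouguer anomaly = 101.51 − (222.31) = -120.80 mGal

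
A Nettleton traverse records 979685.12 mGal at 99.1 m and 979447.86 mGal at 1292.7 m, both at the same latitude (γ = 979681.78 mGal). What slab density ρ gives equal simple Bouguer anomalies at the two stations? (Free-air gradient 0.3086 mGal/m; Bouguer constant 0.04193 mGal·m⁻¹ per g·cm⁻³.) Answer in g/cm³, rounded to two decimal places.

Δg_obs = 979447.86 − 979685.12 = -237.26 mGal over Δh = 1292.7 − 99.1 = 1193.6 m
Equal Bouguer anomalies ⇒ Δg_obs + (0.3086 − 0.04193ρ)·Δh = 0
0.3086 − 0.04193ρ = −Δg_obs/Δh = 0.19878
ρ = (0.3086 − 0.19878) / 0.04193 = 2.62 g/cm³

2.62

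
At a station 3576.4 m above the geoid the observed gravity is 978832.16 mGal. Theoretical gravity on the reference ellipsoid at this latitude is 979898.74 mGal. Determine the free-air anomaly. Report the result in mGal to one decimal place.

37.1

Free-air correction = 0.3086 × 3576.4 = 1103.68 mGal
Free-air anomaly = 978832.16 − 979898.74 + (1103.68) = 37.10 mGal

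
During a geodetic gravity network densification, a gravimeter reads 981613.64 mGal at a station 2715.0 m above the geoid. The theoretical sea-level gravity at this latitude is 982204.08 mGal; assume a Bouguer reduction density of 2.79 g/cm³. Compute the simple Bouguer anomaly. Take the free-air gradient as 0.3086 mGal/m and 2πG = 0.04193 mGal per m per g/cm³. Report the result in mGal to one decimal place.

-70.2

Free-air correction = 0.3086 × 2715.0 = 837.85 mGal
Free-air anomaly = 981613.64 − 982204.08 + (837.85) = 247.41 mGal
Bouguer slab correction = 0.04193 × 2.79 × 2715.0 = 317.61 mGal
Simple Bouguer anomaly = 247.41 − (317.61) = -70.20 mGal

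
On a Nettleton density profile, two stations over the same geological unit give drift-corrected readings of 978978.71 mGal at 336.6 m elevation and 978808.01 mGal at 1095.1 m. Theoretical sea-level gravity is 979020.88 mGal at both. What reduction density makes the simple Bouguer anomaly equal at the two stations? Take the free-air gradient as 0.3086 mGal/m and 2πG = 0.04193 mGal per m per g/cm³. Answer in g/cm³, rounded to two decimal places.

Δg_obs = 978808.01 − 978978.71 = -170.70 mGal over Δh = 1095.1 − 336.6 = 758.5 m
Equal Bouguer anomalies ⇒ Δg_obs + (0.3086 − 0.04193ρ)·Δh = 0
0.3086 − 0.04193ρ = −Δg_obs/Δh = 0.22505
ρ = (0.3086 − 0.22505) / 0.04193 = 1.99 g/cm³

1.99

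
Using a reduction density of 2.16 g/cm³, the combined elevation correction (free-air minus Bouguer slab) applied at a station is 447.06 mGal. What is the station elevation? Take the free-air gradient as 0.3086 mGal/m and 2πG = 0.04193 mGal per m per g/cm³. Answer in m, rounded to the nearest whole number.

Combined gradient = 0.3086 − 0.04193 × 2.16 = 0.2180312 mGal/m
h = 447.06 / 0.2180312 = 2050.44 m

2050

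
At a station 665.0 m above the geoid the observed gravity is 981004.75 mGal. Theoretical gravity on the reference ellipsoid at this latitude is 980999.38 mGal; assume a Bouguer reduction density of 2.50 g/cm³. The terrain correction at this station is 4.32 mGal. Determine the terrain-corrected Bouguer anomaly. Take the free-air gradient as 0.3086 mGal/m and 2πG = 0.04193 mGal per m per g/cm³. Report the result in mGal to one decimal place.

Free-air correction = 0.3086 × 665.0 = 205.22 mGal
Free-air anomaly = 981004.75 − 980999.38 + (205.22) = 210.59 mGal
Bouguer slab correction = 0.04193 × 2.50 × 665.0 = 69.71 mGal
Simple Bouguer anomaly = 210.59 − (69.71) = 140.88 mGal
Complete Bouguer anomaly = 140.88 + 4.32 = 145.20 mGal

145.2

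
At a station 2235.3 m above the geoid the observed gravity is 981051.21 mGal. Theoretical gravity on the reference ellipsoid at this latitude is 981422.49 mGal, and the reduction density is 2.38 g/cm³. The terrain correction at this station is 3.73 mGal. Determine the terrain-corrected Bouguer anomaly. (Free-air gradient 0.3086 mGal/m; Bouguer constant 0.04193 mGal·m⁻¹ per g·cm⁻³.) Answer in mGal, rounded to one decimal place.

Free-air correction = 0.3086 × 2235.3 = 689.81 mGal
Free-air anomaly = 981051.21 − 981422.49 + (689.81) = 318.53 mGal
Bouguer slab correction = 0.04193 × 2.38 × 2235.3 = 223.07 mGal
Simple Bouguer anomaly = 318.53 − (223.07) = 95.46 mGal
Complete Bouguer anomaly = 95.46 + 3.73 = 99.19 mGal

99.2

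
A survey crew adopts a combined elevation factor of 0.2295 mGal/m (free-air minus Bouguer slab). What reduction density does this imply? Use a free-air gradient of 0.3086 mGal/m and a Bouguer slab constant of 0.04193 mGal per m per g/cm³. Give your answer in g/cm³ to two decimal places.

0.2295 = 0.3086 − 0.04193 × ρ
ρ = (0.3086 − 0.2295) / 0.04193 = 1.89 g/cm³

1.89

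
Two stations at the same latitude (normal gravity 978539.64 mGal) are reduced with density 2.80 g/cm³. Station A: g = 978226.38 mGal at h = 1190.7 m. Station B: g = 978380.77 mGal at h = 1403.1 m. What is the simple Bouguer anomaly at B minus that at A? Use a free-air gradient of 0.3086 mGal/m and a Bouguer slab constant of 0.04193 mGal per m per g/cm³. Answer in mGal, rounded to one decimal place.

195.0

Δg_SB(A) = 978226.38 − 978539.64 + 0.3086×1190.7 − 0.04193×2.80×1190.7 = -85.60 mGal
Δg_SB(B) = 978380.77 − 978539.64 + 0.3086×1403.1 − 0.04193×2.80×1403.1 = 109.40 mGal
Difference = 109.40 − (-85.60) = 195.00 mGal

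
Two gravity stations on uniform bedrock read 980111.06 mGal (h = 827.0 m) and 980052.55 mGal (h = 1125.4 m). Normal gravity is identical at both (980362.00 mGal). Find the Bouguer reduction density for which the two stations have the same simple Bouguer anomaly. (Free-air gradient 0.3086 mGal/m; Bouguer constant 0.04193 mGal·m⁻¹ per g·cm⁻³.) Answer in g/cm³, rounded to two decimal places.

Δg_obs = 980052.55 − 980111.06 = -58.51 mGal over Δh = 1125.4 − 827.0 = 298.4 m
Equal Bouguer anomalies ⇒ Δg_obs + (0.3086 − 0.04193ρ)·Δh = 0
0.3086 − 0.04193ρ = −Δg_obs/Δh = 0.19608
ρ = (0.3086 − 0.19608) / 0.04193 = 2.68 g/cm³

2.68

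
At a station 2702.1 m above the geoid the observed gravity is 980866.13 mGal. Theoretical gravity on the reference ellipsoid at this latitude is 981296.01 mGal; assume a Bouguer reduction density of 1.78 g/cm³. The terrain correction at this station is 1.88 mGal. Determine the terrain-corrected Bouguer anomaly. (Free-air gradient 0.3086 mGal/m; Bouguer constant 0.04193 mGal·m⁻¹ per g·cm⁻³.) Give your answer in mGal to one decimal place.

204.2

Free-air correction = 0.3086 × 2702.1 = 833.87 mGal
Free-air anomaly = 980866.13 − 981296.01 + (833.87) = 403.99 mGal
Bouguer slab correction = 0.04193 × 1.78 × 2702.1 = 201.67 mGal
Simple Bouguer anomaly = 403.99 − (201.67) = 202.32 mGal
Complete Bouguer anomaly = 202.32 + 1.88 = 204.20 mGal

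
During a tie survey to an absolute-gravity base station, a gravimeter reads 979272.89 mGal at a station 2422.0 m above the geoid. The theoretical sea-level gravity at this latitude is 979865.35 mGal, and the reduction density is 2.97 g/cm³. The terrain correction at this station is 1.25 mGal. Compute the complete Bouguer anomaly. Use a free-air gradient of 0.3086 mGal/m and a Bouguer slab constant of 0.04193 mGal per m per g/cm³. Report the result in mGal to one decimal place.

-145.4

Free-air correction = 0.3086 × 2422.0 = 747.43 mGal
Free-air anomaly = 979272.89 − 979865.35 + (747.43) = 154.97 mGal
Bouguer slab correction = 0.04193 × 2.97 × 2422.0 = 301.62 mGal
Simple Bouguer anomaly = 154.97 − (301.62) = -146.65 mGal
Complete Bouguer anomaly = -146.65 + 1.25 = -145.40 mGal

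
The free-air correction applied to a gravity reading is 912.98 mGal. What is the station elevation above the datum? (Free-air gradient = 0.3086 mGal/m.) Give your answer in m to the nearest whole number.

h = 912.98 / 0.3086 = 2958.46 m

2958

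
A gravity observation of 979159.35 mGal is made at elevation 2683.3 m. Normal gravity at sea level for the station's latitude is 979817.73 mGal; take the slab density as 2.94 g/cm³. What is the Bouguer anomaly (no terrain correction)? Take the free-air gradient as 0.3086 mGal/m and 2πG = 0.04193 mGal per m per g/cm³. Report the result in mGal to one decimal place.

Free-air correction = 0.3086 × 2683.3 = 828.07 mGal
Free-air anomaly = 979159.35 − 979817.73 + (828.07) = 169.69 mGal
Bouguer slab correction = 0.04193 × 2.94 × 2683.3 = 330.78 mGal
Simple Bouguer anomaly = 169.69 − (330.78) = -161.09 mGal

-161.1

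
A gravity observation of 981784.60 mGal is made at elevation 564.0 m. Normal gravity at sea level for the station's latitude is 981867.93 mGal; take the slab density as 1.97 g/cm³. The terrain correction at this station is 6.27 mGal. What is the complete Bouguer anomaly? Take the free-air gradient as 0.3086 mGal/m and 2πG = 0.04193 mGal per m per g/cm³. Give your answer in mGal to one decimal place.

Free-air correction = 0.3086 × 564.0 = 174.05 mGal
Free-air anomaly = 981784.60 − 981867.93 + (174.05) = 90.72 mGal
Bouguer slab correction = 0.04193 × 1.97 × 564.0 = 46.59 mGal
Simple Bouguer anomaly = 90.72 − (46.59) = 44.13 mGal
Complete Bouguer anomaly = 44.13 + 6.27 = 50.40 mGal

50.4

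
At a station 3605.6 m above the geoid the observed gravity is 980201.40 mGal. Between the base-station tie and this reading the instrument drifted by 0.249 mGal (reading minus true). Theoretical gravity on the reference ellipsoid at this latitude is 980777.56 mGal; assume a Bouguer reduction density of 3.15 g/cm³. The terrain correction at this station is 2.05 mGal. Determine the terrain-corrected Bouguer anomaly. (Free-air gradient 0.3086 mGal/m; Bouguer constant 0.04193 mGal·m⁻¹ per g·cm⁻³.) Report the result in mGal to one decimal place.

62.1

Drift-corrected reading = 980201.40 − (0.249) = 980201.151 mGal
Free-air correction = 0.3086 × 3605.6 = 1112.69 mGal
Free-air anomaly = 980201.151 − 980777.56 + (1112.69) = 536.281 mGal
Bouguer slab correction = 0.04193 × 3.15 × 3605.6 = 476.23 mGal
Simple Bouguer anomaly = 536.281 − (476.23) = 60.051 mGal
Complete Bouguer anomaly = 60.051 + 2.05 = 62.101 mGal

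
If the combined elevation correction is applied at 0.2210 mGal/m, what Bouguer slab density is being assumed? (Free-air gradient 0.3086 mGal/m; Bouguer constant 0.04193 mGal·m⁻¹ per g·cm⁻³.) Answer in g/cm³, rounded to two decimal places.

0.2210 = 0.3086 − 0.04193 × ρ
ρ = (0.3086 − 0.2210) / 0.04193 = 2.09 g/cm³

2.09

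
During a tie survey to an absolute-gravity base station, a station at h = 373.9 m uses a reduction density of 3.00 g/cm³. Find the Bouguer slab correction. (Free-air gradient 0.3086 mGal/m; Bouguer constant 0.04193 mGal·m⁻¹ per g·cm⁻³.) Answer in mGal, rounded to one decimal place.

47.0

Bouguer slab correction = 0.04193 × 3.00 × 373.9 = 47.0 mGal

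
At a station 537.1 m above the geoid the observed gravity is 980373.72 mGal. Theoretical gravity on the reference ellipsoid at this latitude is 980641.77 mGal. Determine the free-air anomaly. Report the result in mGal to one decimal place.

Free-air correction = 0.3086 × 537.1 = 165.75 mGal
Free-air anomaly = 980373.72 − 980641.77 + (165.75) = -102.30 mGal

-102.3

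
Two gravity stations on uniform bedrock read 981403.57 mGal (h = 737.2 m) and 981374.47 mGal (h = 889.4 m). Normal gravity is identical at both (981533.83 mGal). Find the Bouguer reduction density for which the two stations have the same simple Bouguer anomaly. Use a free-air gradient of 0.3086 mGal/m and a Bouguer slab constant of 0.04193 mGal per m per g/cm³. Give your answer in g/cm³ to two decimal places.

2.80

Δg_obs = 981374.47 − 981403.57 = -29.10 mGal over Δh = 889.4 − 737.2 = 152.2 m
Equal Bouguer anomalies ⇒ Δg_obs + (0.3086 − 0.04193ρ)·Δh = 0
0.3086 − 0.04193ρ = −Δg_obs/Δh = 0.19120
ρ = (0.3086 − 0.19120) / 0.04193 = 2.80 g/cm³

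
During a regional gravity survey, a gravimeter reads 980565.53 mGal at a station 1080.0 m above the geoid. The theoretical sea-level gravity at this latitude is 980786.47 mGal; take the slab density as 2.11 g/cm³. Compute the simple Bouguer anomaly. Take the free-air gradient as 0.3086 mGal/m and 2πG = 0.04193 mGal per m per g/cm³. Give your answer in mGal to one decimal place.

Free-air correction = 0.3086 × 1080.0 = 333.29 mGal
Free-air anomaly = 980565.53 − 980786.47 + (333.29) = 112.35 mGal
Bouguer slab correction = 0.04193 × 2.11 × 1080.0 = 95.55 mGal
Simple Bouguer anomaly = 112.35 − (95.55) = 16.80 mGal

16.8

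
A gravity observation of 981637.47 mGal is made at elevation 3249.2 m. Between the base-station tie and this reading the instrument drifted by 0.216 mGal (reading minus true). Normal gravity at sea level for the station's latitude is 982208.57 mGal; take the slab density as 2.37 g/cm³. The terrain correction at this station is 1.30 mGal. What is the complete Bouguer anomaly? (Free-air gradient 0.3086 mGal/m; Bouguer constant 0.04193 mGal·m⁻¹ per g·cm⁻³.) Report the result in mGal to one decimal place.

Drift-corrected reading = 981637.47 − (0.216) = 981637.254 mGal
Free-air correction = 0.3086 × 3249.2 = 1002.70 mGal
Free-air anomaly = 981637.254 − 982208.57 + (1002.70) = 431.384 mGal
Bouguer slab correction = 0.04193 × 2.37 × 3249.2 = 322.89 mGal
Simple Bouguer anomaly = 431.384 − (322.89) = 108.494 mGal
Complete Bouguer anomaly = 108.494 + 1.30 = 109.794 mGal

109.8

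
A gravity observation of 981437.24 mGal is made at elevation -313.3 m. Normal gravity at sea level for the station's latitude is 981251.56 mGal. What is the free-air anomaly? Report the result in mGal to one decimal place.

Free-air correction = 0.3086 × -313.3 = -96.68 mGal
Free-air anomaly = 981437.24 − 981251.56 + (-96.68) = 89.00 mGal

89.0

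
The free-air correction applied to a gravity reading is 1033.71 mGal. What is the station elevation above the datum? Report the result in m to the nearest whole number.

3350

h = 1033.71 / 0.3086 = 3349.68 m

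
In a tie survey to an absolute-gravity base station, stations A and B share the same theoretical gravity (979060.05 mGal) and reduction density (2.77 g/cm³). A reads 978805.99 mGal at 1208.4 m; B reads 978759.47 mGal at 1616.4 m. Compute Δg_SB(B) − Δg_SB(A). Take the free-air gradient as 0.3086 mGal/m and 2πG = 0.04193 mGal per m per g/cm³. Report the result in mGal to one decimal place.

Δg_SB(A) = 978805.99 − 979060.05 + 0.3086×1208.4 − 0.04193×2.77×1208.4 = -21.50 mGal
Δg_SB(B) = 978759.47 − 979060.05 + 0.3086×1616.4 − 0.04193×2.77×1616.4 = 10.50 mGal
Difference = 10.50 − (-21.50) = 32.00 mGal

32.0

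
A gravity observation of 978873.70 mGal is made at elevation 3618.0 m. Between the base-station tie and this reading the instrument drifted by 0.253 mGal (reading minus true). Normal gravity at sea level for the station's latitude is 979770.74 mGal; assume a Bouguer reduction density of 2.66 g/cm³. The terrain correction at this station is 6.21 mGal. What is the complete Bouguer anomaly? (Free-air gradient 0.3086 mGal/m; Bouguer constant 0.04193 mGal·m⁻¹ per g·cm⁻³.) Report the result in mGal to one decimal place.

-178.1

Drift-corrected reading = 978873.70 − (0.253) = 978873.447 mGal
Free-air correction = 0.3086 × 3618.0 = 1116.51 mGal
Free-air anomaly = 978873.447 − 979770.74 + (1116.51) = 219.217 mGal
Bouguer slab correction = 0.04193 × 2.66 × 3618.0 = 403.53 mGal
Simple Bouguer anomaly = 219.217 − (403.53) = -184.313 mGal
Complete Bouguer anomaly = -184.313 + 6.21 = -178.103 mGal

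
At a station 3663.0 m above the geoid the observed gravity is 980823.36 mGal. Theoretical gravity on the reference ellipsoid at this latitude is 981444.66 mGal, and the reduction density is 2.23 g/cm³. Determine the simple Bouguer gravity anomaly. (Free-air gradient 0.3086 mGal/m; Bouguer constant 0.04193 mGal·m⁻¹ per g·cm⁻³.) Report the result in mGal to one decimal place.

166.6

Free-air correction = 0.3086 × 3663.0 = 1130.40 mGal
Free-air anomaly = 980823.36 − 981444.66 + (1130.40) = 509.10 mGal
Bouguer slab correction = 0.04193 × 2.23 × 3663.0 = 342.50 mGal
Simple Bouguer anomaly = 509.10 − (342.50) = 166.60 mGal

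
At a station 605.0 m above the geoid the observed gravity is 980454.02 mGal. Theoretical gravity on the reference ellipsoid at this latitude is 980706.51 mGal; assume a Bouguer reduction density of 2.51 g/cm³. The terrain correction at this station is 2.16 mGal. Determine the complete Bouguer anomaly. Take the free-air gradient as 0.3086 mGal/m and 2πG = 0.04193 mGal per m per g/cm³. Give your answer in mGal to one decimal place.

-127.3

Free-air correction = 0.3086 × 605.0 = 186.70 mGal
Free-air anomaly = 980454.02 − 980706.51 + (186.70) = -65.79 mGal
Bouguer slab correction = 0.04193 × 2.51 × 605.0 = 63.67 mGal
Simple Bouguer anomaly = -65.79 − (63.67) = -129.46 mGal
Complete Bouguer anomaly = -129.46 + 2.16 = -127.30 mGal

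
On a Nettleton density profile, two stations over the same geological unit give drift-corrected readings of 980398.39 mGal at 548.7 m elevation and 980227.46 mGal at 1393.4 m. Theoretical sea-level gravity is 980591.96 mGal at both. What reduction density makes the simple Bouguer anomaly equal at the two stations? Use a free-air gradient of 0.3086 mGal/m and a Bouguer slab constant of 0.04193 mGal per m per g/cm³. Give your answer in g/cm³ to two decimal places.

Δg_obs = 980227.46 − 980398.39 = -170.93 mGal over Δh = 1393.4 − 548.7 = 844.7 m
Equal Bouguer anomalies ⇒ Δg_obs + (0.3086 − 0.04193ρ)·Δh = 0
0.3086 − 0.04193ρ = −Δg_obs/Δh = 0.20236
ρ = (0.3086 − 0.20236) / 0.04193 = 2.53 g/cm³

2.53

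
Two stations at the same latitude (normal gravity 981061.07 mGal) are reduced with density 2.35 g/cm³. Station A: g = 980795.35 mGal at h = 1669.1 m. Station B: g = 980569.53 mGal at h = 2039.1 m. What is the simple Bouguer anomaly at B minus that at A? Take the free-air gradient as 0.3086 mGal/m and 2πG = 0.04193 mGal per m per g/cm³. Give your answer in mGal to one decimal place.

-148.1

Δg_SB(A) = 980795.35 − 981061.07 + 0.3086×1669.1 − 0.04193×2.35×1669.1 = 84.90 mGal
Δg_SB(B) = 980569.53 − 981061.07 + 0.3086×2039.1 − 0.04193×2.35×2039.1 = -63.20 mGal
Difference = -63.20 − (84.90) = -148.10 mGal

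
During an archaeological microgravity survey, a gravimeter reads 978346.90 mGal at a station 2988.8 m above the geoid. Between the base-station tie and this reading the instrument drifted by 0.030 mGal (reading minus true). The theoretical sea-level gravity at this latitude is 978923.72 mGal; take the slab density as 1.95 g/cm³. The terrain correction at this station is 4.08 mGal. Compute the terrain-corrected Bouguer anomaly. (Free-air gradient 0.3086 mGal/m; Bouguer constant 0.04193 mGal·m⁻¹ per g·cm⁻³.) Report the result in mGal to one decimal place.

105.2

Drift-corrected reading = 978346.90 − (0.030) = 978346.870 mGal
Free-air correction = 0.3086 × 2988.8 = 922.34 mGal
Free-air anomaly = 978346.870 − 978923.72 + (922.34) = 345.490 mGal
Bouguer slab correction = 0.04193 × 1.95 × 2988.8 = 244.37 mGal
Simple Bouguer anomaly = 345.490 − (244.37) = 101.120 mGal
Complete Bouguer anomaly = 101.120 + 4.08 = 105.200 mGal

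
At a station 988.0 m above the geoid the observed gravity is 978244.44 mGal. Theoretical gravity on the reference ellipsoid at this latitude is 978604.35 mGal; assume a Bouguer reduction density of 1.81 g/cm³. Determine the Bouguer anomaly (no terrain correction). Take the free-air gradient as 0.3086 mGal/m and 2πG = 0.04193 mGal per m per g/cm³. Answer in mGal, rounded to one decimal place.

-130.0

Free-air correction = 0.3086 × 988.0 = 304.90 mGal
Free-air anomaly = 978244.44 − 978604.35 + (304.90) = -55.01 mGal
Bouguer slab correction = 0.04193 × 1.81 × 988.0 = 74.98 mGal
Simple Bouguer anomaly = -55.01 − (74.98) = -129.99 mGal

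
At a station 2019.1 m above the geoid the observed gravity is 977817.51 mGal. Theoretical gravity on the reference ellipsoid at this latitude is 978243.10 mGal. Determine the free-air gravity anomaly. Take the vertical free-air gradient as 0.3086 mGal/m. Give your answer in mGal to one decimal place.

Free-air correction = 0.3086 × 2019.1 = 623.09 mGal
Free-air anomaly = 977817.51 − 978243.10 + (623.09) = 197.50 mGal

197.5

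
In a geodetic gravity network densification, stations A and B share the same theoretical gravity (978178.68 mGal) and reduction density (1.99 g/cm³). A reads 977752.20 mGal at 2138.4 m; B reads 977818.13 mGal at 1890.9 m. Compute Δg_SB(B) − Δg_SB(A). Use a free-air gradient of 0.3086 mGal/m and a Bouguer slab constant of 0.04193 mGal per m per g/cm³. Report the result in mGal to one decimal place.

Δg_SB(A) = 977752.20 − 978178.68 + 0.3086×2138.4 − 0.04193×1.99×2138.4 = 55.00 mGal
Δg_SB(B) = 977818.13 − 978178.68 + 0.3086×1890.9 − 0.04193×1.99×1890.9 = 65.20 mGal
Difference = 65.20 − (55.00) = 10.20 mGal

10.2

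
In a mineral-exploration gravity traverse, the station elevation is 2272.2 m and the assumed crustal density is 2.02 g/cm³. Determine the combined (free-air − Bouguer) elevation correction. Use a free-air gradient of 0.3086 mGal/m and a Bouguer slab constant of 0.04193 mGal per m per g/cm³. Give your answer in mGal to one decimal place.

508.7

Combined gradient = 0.3086 − 0.04193 × 2.02 = 0.2239014 mGal/m
Combined elevation correction = 0.2239014 × 2272.2 = 508.7 mGal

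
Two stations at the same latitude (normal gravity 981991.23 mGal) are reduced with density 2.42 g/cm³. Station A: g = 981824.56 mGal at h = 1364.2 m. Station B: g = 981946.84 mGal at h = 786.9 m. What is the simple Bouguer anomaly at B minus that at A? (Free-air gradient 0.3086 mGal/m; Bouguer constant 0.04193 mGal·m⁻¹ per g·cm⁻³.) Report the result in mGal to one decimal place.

2.7

Δg_SB(A) = 981824.56 − 981991.23 + 0.3086×1364.2 − 0.04193×2.42×1364.2 = 115.90 mGal
Δg_SB(B) = 981946.84 − 981991.23 + 0.3086×786.9 − 0.04193×2.42×786.9 = 118.60 mGal
Difference = 118.60 − (115.90) = 2.70 mGal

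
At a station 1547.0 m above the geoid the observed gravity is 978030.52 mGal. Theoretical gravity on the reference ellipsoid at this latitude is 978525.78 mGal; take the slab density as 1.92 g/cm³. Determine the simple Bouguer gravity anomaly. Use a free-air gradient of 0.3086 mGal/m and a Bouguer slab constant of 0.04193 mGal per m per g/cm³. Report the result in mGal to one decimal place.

Free-air correction = 0.3086 × 1547.0 = 477.40 mGal
Free-air anomaly = 978030.52 − 978525.78 + (477.40) = -17.86 mGal
Bouguer slab correction = 0.04193 × 1.92 × 1547.0 = 124.54 mGal
Simple Bouguer anomaly = -17.86 − (124.54) = -142.40 mGal

-142.4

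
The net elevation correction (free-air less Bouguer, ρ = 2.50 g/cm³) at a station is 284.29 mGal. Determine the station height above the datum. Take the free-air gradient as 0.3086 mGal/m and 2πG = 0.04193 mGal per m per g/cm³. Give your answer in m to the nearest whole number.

1395

Combined gradient = 0.3086 − 0.04193 × 2.50 = 0.2037750 mGal/m
h = 284.29 / 0.2037750 = 1395.12 m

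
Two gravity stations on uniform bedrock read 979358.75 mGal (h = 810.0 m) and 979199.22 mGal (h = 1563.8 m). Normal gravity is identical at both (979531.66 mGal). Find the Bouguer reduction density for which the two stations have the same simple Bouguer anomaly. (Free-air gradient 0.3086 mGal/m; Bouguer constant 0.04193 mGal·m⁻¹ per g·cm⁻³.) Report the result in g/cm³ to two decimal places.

2.31

Δg_obs = 979199.22 − 979358.75 = -159.53 mGal over Δh = 1563.8 − 810.0 = 753.8 m
Equal Bouguer anomalies ⇒ Δg_obs + (0.3086 − 0.04193ρ)·Δh = 0
0.3086 − 0.04193ρ = −Δg_obs/Δh = 0.21163
ρ = (0.3086 − 0.21163) / 0.04193 = 2.31 g/cm³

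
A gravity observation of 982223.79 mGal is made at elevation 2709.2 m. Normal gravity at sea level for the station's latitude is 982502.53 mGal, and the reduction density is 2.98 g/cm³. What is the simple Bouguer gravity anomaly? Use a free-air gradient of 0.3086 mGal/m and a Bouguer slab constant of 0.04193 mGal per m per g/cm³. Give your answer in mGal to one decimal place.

218.8

Free-air correction = 0.3086 × 2709.2 = 836.06 mGal
Free-air anomaly = 982223.79 − 982502.53 + (836.06) = 557.32 mGal
Bouguer slab correction = 0.04193 × 2.98 × 2709.2 = 338.52 mGal
Simple Bouguer anomaly = 557.32 − (338.52) = 218.80 mGal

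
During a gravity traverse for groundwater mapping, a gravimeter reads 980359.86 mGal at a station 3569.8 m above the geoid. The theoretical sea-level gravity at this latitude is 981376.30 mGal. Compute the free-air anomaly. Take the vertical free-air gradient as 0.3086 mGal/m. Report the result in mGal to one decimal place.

Free-air correction = 0.3086 × 3569.8 = 1101.64 mGal
Free-air anomaly = 980359.86 − 981376.30 + (1101.64) = 85.20 mGal

85.2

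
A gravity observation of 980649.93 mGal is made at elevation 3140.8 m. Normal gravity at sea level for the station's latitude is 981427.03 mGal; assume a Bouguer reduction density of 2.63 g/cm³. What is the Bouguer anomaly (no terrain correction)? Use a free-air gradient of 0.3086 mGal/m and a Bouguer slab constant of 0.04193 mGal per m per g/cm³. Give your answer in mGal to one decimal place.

-154.2

Free-air correction = 0.3086 × 3140.8 = 969.25 mGal
Free-air anomaly = 980649.93 − 981427.03 + (969.25) = 192.15 mGal
Bouguer slab correction = 0.04193 × 2.63 × 3140.8 = 346.35 mGal
Simple Bouguer anomaly = 192.15 − (346.35) = -154.20 mGal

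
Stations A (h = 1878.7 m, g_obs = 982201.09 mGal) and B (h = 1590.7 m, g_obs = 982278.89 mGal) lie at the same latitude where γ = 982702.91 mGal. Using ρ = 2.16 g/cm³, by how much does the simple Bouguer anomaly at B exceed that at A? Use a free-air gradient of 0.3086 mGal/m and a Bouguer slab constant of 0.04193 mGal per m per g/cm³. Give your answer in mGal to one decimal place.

15.0

Δg_SB(A) = 982201.09 − 982702.91 + 0.3086×1878.7 − 0.04193×2.16×1878.7 = -92.20 mGal
Δg_SB(B) = 982278.89 − 982702.91 + 0.3086×1590.7 − 0.04193×2.16×1590.7 = -77.20 mGal
Difference = -77.20 − (-92.20) = 15.00 mGal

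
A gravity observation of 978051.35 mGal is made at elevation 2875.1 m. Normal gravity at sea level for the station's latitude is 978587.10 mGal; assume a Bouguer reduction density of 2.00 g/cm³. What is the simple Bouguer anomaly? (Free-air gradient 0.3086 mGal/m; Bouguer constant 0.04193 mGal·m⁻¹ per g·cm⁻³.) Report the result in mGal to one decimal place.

Free-air correction = 0.3086 × 2875.1 = 887.26 mGal
Free-air anomaly = 978051.35 − 978587.10 + (887.26) = 351.51 mGal
Bouguer slab correction = 0.04193 × 2.00 × 2875.1 = 241.11 mGal
Simple Bouguer anomaly = 351.51 − (241.11) = 110.40 mGal

110.4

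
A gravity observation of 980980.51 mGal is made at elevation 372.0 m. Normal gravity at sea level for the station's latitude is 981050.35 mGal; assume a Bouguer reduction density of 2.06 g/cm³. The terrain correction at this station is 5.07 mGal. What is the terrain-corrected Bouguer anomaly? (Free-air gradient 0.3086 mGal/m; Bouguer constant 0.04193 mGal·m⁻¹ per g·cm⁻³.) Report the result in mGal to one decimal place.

Free-air correction = 0.3086 × 372.0 = 114.80 mGal
Free-air anomaly = 980980.51 − 981050.35 + (114.80) = 44.96 mGal
Bouguer slab correction = 0.04193 × 2.06 × 372.0 = 32.13 mGal
Simple Bouguer anomaly = 44.96 − (32.13) = 12.83 mGal
Complete Bouguer anomaly = 12.83 + 5.07 = 17.90 mGal

17.9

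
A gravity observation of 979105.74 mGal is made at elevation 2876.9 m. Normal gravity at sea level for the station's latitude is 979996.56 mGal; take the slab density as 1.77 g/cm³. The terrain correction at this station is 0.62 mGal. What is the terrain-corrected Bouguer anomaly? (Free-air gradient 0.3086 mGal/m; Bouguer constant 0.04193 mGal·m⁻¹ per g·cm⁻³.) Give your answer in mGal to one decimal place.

Free-air correction = 0.3086 × 2876.9 = 887.81 mGal
Free-air anomaly = 979105.74 − 979996.56 + (887.81) = -3.01 mGal
Bouguer slab correction = 0.04193 × 1.77 × 2876.9 = 213.51 mGal
Simple Bouguer anomaly = -3.01 − (213.51) = -216.52 mGal
Complete Bouguer anomaly = -216.52 + 0.62 = -215.90 mGal

-215.9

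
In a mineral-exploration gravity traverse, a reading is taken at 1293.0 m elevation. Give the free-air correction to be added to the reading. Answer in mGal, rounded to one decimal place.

Free-air correction = 0.3086 × 1293.0 = 399.0 mGal

399.0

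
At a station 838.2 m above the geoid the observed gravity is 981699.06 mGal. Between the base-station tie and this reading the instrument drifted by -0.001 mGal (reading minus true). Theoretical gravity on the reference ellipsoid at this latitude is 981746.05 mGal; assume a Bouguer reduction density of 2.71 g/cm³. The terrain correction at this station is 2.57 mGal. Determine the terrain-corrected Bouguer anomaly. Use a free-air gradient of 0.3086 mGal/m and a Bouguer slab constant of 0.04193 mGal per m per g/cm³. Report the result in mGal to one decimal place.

Drift-corrected reading = 981699.06 − (-0.001) = 981699.061 mGal
Free-air correction = 0.3086 × 838.2 = 258.67 mGal
Free-air anomaly = 981699.061 − 981746.05 + (258.67) = 211.681 mGal
Bouguer slab correction = 0.04193 × 2.71 × 838.2 = 95.24 mGal
Simple Bouguer anomaly = 211.681 − (95.24) = 116.441 mGal
Complete Bouguer anomaly = 116.441 + 2.57 = 119.011 mGal

119.0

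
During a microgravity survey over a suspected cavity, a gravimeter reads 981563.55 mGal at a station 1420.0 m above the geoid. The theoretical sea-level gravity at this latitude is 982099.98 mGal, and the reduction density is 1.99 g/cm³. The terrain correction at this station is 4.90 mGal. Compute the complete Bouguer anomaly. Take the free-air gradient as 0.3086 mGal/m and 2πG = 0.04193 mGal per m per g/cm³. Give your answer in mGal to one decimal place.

-211.8

Free-air correction = 0.3086 × 1420.0 = 438.21 mGal
Free-air anomaly = 981563.55 − 982099.98 + (438.21) = -98.22 mGal
Bouguer slab correction = 0.04193 × 1.99 × 1420.0 = 118.49 mGal
Simple Bouguer anomaly = -98.22 − (118.49) = -216.71 mGal
Complete Bouguer anomaly = -216.71 + 4.90 = -211.81 mGal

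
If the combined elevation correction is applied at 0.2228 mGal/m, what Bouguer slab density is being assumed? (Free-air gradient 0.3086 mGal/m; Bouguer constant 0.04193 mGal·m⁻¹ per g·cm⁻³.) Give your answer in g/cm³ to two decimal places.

0.2228 = 0.3086 − 0.04193 × ρ
ρ = (0.3086 − 0.2228) / 0.04193 = 2.05 g/cm³

2.05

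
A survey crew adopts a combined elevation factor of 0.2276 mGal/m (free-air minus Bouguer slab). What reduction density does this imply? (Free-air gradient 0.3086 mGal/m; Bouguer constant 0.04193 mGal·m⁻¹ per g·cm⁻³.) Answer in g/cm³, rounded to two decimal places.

1.93

0.2276 = 0.3086 − 0.04193 × ρ
ρ = (0.3086 − 0.2276) / 0.04193 = 1.93 g/cm³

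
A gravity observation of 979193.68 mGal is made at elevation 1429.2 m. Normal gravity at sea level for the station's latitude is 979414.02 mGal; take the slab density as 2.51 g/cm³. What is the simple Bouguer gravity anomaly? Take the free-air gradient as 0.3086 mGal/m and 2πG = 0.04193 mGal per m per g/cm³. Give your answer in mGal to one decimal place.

70.3

Free-air correction = 0.3086 × 1429.2 = 441.05 mGal
Free-air anomaly = 979193.68 − 979414.02 + (441.05) = 220.71 mGal
Bouguer slab correction = 0.04193 × 2.51 × 1429.2 = 150.42 mGal
Simple Bouguer anomaly = 220.71 − (150.42) = 70.29 mGal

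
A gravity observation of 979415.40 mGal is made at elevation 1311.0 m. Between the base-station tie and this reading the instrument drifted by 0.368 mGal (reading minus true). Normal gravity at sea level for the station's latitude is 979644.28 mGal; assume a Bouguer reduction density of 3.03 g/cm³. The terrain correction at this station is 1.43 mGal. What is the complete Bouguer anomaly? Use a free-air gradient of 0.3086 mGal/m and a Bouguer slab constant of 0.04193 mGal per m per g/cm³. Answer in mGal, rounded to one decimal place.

Drift-corrected reading = 979415.40 − (0.368) = 979415.032 mGal
Free-air correction = 0.3086 × 1311.0 = 404.57 mGal
Free-air anomaly = 979415.032 − 979644.28 + (404.57) = 175.322 mGal
Bouguer slab correction = 0.04193 × 3.03 × 1311.0 = 166.56 mGal
Simple Bouguer anomaly = 175.322 − (166.56) = 8.762 mGal
Complete Bouguer anomaly = 8.762 + 1.43 = 10.192 mGal

10.2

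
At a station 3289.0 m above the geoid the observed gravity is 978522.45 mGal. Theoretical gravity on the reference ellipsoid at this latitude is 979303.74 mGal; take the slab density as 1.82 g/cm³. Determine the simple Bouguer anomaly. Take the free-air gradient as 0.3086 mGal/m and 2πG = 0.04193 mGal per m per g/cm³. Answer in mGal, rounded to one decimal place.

Free-air correction = 0.3086 × 3289.0 = 1014.99 mGal
Free-air anomaly = 978522.45 − 979303.74 + (1014.99) = 233.70 mGal
Bouguer slab correction = 0.04193 × 1.82 × 3289.0 = 250.99 mGal
Simple Bouguer anomaly = 233.70 − (250.99) = -17.29 mGal

-17.3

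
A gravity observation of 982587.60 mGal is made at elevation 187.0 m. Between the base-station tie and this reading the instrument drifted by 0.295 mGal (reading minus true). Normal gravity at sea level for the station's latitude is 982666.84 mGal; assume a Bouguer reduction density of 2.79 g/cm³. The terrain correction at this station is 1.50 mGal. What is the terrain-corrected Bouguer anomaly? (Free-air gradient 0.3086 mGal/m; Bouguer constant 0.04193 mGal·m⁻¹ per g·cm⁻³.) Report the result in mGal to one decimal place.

-42.2

Drift-corrected reading = 982587.60 − (0.295) = 982587.305 mGal
Free-air correction = 0.3086 × 187.0 = 57.71 mGal
Free-air anomaly = 982587.305 − 982666.84 + (57.71) = -21.825 mGal
Bouguer slab correction = 0.04193 × 2.79 × 187.0 = 21.88 mGal
Simple Bouguer anomaly = -21.825 − (21.88) = -43.705 mGal
Complete Bouguer anomaly = -43.705 + 1.50 = -42.205 mGal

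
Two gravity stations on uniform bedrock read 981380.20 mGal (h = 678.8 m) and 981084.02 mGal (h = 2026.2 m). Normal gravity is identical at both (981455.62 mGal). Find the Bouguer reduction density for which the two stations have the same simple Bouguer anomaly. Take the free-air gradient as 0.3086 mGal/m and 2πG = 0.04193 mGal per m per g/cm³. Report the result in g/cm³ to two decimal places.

2.12

Δg_obs = 981084.02 − 981380.20 = -296.18 mGal over Δh = 2026.2 − 678.8 = 1347.4 m
Equal Bouguer anomalies ⇒ Δg_obs + (0.3086 − 0.04193ρ)·Δh = 0
0.3086 − 0.04193ρ = −Δg_obs/Δh = 0.21982
ρ = (0.3086 − 0.21982) / 0.04193 = 2.12 g/cm³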